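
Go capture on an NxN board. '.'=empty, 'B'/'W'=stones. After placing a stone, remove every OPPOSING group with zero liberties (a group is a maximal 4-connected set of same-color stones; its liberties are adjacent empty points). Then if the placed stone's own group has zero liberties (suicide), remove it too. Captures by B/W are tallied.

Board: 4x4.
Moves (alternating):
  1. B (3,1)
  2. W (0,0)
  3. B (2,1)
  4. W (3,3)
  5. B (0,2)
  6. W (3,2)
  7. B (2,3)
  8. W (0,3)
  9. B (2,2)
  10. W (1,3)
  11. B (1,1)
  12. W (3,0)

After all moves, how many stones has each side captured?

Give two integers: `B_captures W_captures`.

Answer: 2 0

Derivation:
Move 1: B@(3,1) -> caps B=0 W=0
Move 2: W@(0,0) -> caps B=0 W=0
Move 3: B@(2,1) -> caps B=0 W=0
Move 4: W@(3,3) -> caps B=0 W=0
Move 5: B@(0,2) -> caps B=0 W=0
Move 6: W@(3,2) -> caps B=0 W=0
Move 7: B@(2,3) -> caps B=0 W=0
Move 8: W@(0,3) -> caps B=0 W=0
Move 9: B@(2,2) -> caps B=2 W=0
Move 10: W@(1,3) -> caps B=2 W=0
Move 11: B@(1,1) -> caps B=2 W=0
Move 12: W@(3,0) -> caps B=2 W=0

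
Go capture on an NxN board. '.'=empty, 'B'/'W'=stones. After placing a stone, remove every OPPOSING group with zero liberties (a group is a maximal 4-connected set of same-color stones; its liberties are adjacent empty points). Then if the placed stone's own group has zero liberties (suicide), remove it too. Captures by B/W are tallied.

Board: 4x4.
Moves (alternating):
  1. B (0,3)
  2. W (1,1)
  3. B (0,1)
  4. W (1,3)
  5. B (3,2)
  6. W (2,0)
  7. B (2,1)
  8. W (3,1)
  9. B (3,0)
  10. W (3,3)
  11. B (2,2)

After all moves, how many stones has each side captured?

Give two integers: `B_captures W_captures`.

Move 1: B@(0,3) -> caps B=0 W=0
Move 2: W@(1,1) -> caps B=0 W=0
Move 3: B@(0,1) -> caps B=0 W=0
Move 4: W@(1,3) -> caps B=0 W=0
Move 5: B@(3,2) -> caps B=0 W=0
Move 6: W@(2,0) -> caps B=0 W=0
Move 7: B@(2,1) -> caps B=0 W=0
Move 8: W@(3,1) -> caps B=0 W=0
Move 9: B@(3,0) -> caps B=1 W=0
Move 10: W@(3,3) -> caps B=1 W=0
Move 11: B@(2,2) -> caps B=1 W=0

Answer: 1 0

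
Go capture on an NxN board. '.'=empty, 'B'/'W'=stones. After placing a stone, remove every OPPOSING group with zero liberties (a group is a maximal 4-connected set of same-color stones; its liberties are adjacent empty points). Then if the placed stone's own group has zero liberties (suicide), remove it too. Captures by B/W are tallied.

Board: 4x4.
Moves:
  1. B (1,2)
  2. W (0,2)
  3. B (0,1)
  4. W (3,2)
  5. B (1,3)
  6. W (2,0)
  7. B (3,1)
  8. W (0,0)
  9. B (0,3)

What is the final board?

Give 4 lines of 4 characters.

Move 1: B@(1,2) -> caps B=0 W=0
Move 2: W@(0,2) -> caps B=0 W=0
Move 3: B@(0,1) -> caps B=0 W=0
Move 4: W@(3,2) -> caps B=0 W=0
Move 5: B@(1,3) -> caps B=0 W=0
Move 6: W@(2,0) -> caps B=0 W=0
Move 7: B@(3,1) -> caps B=0 W=0
Move 8: W@(0,0) -> caps B=0 W=0
Move 9: B@(0,3) -> caps B=1 W=0

Answer: WB.B
..BB
W...
.BW.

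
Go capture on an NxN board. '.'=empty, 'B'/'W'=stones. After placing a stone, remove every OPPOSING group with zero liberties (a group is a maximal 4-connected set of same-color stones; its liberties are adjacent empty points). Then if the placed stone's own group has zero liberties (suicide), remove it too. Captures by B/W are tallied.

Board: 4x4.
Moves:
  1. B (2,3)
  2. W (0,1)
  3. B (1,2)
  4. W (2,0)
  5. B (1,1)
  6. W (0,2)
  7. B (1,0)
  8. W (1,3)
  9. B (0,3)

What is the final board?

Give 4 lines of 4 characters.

Answer: .WWB
BBB.
W..B
....

Derivation:
Move 1: B@(2,3) -> caps B=0 W=0
Move 2: W@(0,1) -> caps B=0 W=0
Move 3: B@(1,2) -> caps B=0 W=0
Move 4: W@(2,0) -> caps B=0 W=0
Move 5: B@(1,1) -> caps B=0 W=0
Move 6: W@(0,2) -> caps B=0 W=0
Move 7: B@(1,0) -> caps B=0 W=0
Move 8: W@(1,3) -> caps B=0 W=0
Move 9: B@(0,3) -> caps B=1 W=0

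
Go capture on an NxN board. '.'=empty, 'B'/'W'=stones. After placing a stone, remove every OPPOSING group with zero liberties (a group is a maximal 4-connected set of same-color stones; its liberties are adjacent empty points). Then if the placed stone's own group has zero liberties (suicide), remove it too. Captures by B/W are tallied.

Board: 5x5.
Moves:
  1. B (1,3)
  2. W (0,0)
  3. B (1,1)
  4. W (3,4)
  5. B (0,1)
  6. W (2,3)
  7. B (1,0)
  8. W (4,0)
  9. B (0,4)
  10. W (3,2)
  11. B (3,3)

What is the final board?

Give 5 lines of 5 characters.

Answer: .B..B
BB.B.
...W.
..WBW
W....

Derivation:
Move 1: B@(1,3) -> caps B=0 W=0
Move 2: W@(0,0) -> caps B=0 W=0
Move 3: B@(1,1) -> caps B=0 W=0
Move 4: W@(3,4) -> caps B=0 W=0
Move 5: B@(0,1) -> caps B=0 W=0
Move 6: W@(2,3) -> caps B=0 W=0
Move 7: B@(1,0) -> caps B=1 W=0
Move 8: W@(4,0) -> caps B=1 W=0
Move 9: B@(0,4) -> caps B=1 W=0
Move 10: W@(3,2) -> caps B=1 W=0
Move 11: B@(3,3) -> caps B=1 W=0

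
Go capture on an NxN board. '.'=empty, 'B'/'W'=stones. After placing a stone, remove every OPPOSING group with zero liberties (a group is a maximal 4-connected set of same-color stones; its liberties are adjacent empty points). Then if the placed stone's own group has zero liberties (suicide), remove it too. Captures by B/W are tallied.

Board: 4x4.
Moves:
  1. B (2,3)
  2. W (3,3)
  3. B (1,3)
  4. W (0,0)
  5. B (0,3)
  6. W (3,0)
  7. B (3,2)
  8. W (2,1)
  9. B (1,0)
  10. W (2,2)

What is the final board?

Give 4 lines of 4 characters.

Move 1: B@(2,3) -> caps B=0 W=0
Move 2: W@(3,3) -> caps B=0 W=0
Move 3: B@(1,3) -> caps B=0 W=0
Move 4: W@(0,0) -> caps B=0 W=0
Move 5: B@(0,3) -> caps B=0 W=0
Move 6: W@(3,0) -> caps B=0 W=0
Move 7: B@(3,2) -> caps B=1 W=0
Move 8: W@(2,1) -> caps B=1 W=0
Move 9: B@(1,0) -> caps B=1 W=0
Move 10: W@(2,2) -> caps B=1 W=0

Answer: W..B
B..B
.WWB
W.B.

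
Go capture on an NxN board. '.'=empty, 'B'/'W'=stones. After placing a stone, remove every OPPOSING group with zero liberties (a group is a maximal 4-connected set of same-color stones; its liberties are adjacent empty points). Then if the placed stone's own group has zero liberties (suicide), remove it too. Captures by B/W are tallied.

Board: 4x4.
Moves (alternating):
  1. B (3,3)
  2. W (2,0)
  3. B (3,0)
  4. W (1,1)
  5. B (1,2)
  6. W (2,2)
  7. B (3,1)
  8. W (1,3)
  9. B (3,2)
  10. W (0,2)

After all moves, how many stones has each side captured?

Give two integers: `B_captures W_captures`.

Answer: 0 1

Derivation:
Move 1: B@(3,3) -> caps B=0 W=0
Move 2: W@(2,0) -> caps B=0 W=0
Move 3: B@(3,0) -> caps B=0 W=0
Move 4: W@(1,1) -> caps B=0 W=0
Move 5: B@(1,2) -> caps B=0 W=0
Move 6: W@(2,2) -> caps B=0 W=0
Move 7: B@(3,1) -> caps B=0 W=0
Move 8: W@(1,3) -> caps B=0 W=0
Move 9: B@(3,2) -> caps B=0 W=0
Move 10: W@(0,2) -> caps B=0 W=1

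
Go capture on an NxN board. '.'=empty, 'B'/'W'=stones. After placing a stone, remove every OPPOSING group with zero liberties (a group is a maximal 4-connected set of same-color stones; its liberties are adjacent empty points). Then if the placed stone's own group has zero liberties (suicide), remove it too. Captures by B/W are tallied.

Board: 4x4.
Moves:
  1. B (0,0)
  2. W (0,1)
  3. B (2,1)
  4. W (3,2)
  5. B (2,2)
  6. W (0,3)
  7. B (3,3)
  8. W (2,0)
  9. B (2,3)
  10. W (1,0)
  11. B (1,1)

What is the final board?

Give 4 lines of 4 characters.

Move 1: B@(0,0) -> caps B=0 W=0
Move 2: W@(0,1) -> caps B=0 W=0
Move 3: B@(2,1) -> caps B=0 W=0
Move 4: W@(3,2) -> caps B=0 W=0
Move 5: B@(2,2) -> caps B=0 W=0
Move 6: W@(0,3) -> caps B=0 W=0
Move 7: B@(3,3) -> caps B=0 W=0
Move 8: W@(2,0) -> caps B=0 W=0
Move 9: B@(2,3) -> caps B=0 W=0
Move 10: W@(1,0) -> caps B=0 W=1
Move 11: B@(1,1) -> caps B=0 W=1

Answer: .W.W
WB..
WBBB
..WB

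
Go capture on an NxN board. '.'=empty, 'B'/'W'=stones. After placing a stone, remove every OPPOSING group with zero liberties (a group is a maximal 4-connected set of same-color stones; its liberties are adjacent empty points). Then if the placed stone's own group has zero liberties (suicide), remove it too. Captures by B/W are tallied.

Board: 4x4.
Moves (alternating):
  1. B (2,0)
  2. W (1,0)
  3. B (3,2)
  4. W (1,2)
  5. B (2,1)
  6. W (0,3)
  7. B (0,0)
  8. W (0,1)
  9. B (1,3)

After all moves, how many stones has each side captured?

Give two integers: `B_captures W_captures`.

Move 1: B@(2,0) -> caps B=0 W=0
Move 2: W@(1,0) -> caps B=0 W=0
Move 3: B@(3,2) -> caps B=0 W=0
Move 4: W@(1,2) -> caps B=0 W=0
Move 5: B@(2,1) -> caps B=0 W=0
Move 6: W@(0,3) -> caps B=0 W=0
Move 7: B@(0,0) -> caps B=0 W=0
Move 8: W@(0,1) -> caps B=0 W=1
Move 9: B@(1,3) -> caps B=0 W=1

Answer: 0 1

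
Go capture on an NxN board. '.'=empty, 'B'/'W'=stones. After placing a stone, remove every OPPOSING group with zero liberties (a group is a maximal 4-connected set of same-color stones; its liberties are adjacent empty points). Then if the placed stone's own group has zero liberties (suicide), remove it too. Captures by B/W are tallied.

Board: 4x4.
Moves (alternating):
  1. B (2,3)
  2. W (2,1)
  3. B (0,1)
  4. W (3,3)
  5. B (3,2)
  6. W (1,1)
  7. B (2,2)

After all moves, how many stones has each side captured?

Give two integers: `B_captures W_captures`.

Answer: 1 0

Derivation:
Move 1: B@(2,3) -> caps B=0 W=0
Move 2: W@(2,1) -> caps B=0 W=0
Move 3: B@(0,1) -> caps B=0 W=0
Move 4: W@(3,3) -> caps B=0 W=0
Move 5: B@(3,2) -> caps B=1 W=0
Move 6: W@(1,1) -> caps B=1 W=0
Move 7: B@(2,2) -> caps B=1 W=0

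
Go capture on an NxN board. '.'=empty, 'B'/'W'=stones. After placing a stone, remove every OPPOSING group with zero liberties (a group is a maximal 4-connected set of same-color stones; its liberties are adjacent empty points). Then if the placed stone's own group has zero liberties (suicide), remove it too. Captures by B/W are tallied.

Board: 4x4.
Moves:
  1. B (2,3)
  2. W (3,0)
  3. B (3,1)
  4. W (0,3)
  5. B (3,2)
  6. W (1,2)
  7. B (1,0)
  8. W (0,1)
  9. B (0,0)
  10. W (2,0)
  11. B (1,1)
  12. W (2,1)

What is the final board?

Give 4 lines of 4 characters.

Answer: .W.W
..W.
WW.B
WBB.

Derivation:
Move 1: B@(2,3) -> caps B=0 W=0
Move 2: W@(3,0) -> caps B=0 W=0
Move 3: B@(3,1) -> caps B=0 W=0
Move 4: W@(0,3) -> caps B=0 W=0
Move 5: B@(3,2) -> caps B=0 W=0
Move 6: W@(1,2) -> caps B=0 W=0
Move 7: B@(1,0) -> caps B=0 W=0
Move 8: W@(0,1) -> caps B=0 W=0
Move 9: B@(0,0) -> caps B=0 W=0
Move 10: W@(2,0) -> caps B=0 W=0
Move 11: B@(1,1) -> caps B=0 W=0
Move 12: W@(2,1) -> caps B=0 W=3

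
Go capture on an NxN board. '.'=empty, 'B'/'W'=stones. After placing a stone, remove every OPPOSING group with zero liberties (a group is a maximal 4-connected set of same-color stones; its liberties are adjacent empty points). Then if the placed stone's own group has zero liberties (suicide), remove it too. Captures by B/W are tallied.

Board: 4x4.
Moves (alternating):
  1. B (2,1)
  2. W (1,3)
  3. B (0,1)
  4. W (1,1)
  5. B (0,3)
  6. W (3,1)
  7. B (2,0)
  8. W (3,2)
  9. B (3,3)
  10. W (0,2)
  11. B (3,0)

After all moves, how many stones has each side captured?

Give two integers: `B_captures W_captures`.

Move 1: B@(2,1) -> caps B=0 W=0
Move 2: W@(1,3) -> caps B=0 W=0
Move 3: B@(0,1) -> caps B=0 W=0
Move 4: W@(1,1) -> caps B=0 W=0
Move 5: B@(0,3) -> caps B=0 W=0
Move 6: W@(3,1) -> caps B=0 W=0
Move 7: B@(2,0) -> caps B=0 W=0
Move 8: W@(3,2) -> caps B=0 W=0
Move 9: B@(3,3) -> caps B=0 W=0
Move 10: W@(0,2) -> caps B=0 W=1
Move 11: B@(3,0) -> caps B=0 W=1

Answer: 0 1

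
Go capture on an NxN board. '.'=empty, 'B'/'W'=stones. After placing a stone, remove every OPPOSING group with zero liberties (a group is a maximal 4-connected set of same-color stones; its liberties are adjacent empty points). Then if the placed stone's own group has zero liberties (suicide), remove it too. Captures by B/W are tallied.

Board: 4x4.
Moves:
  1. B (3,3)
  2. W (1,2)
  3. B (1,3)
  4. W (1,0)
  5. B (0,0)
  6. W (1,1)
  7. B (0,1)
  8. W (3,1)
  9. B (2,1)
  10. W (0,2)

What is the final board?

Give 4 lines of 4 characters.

Move 1: B@(3,3) -> caps B=0 W=0
Move 2: W@(1,2) -> caps B=0 W=0
Move 3: B@(1,3) -> caps B=0 W=0
Move 4: W@(1,0) -> caps B=0 W=0
Move 5: B@(0,0) -> caps B=0 W=0
Move 6: W@(1,1) -> caps B=0 W=0
Move 7: B@(0,1) -> caps B=0 W=0
Move 8: W@(3,1) -> caps B=0 W=0
Move 9: B@(2,1) -> caps B=0 W=0
Move 10: W@(0,2) -> caps B=0 W=2

Answer: ..W.
WWWB
.B..
.W.B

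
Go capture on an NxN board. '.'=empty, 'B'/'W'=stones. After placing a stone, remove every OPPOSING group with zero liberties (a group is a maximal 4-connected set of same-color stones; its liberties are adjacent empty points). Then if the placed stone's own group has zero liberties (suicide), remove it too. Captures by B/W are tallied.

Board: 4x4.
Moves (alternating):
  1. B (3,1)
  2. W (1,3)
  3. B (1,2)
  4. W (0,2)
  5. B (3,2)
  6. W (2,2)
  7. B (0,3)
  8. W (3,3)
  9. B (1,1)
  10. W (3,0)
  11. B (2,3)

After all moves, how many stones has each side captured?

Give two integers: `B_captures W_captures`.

Move 1: B@(3,1) -> caps B=0 W=0
Move 2: W@(1,3) -> caps B=0 W=0
Move 3: B@(1,2) -> caps B=0 W=0
Move 4: W@(0,2) -> caps B=0 W=0
Move 5: B@(3,2) -> caps B=0 W=0
Move 6: W@(2,2) -> caps B=0 W=0
Move 7: B@(0,3) -> caps B=0 W=0
Move 8: W@(3,3) -> caps B=0 W=0
Move 9: B@(1,1) -> caps B=0 W=0
Move 10: W@(3,0) -> caps B=0 W=0
Move 11: B@(2,3) -> caps B=1 W=0

Answer: 1 0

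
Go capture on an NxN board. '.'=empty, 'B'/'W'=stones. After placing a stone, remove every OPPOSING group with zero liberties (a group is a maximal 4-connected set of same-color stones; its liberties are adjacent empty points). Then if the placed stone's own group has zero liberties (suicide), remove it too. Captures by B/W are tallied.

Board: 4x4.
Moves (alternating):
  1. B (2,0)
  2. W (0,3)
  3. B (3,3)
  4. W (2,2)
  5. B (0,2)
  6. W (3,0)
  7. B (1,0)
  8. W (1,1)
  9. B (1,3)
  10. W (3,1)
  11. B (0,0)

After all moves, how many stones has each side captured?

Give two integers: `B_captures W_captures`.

Answer: 1 0

Derivation:
Move 1: B@(2,0) -> caps B=0 W=0
Move 2: W@(0,3) -> caps B=0 W=0
Move 3: B@(3,3) -> caps B=0 W=0
Move 4: W@(2,2) -> caps B=0 W=0
Move 5: B@(0,2) -> caps B=0 W=0
Move 6: W@(3,0) -> caps B=0 W=0
Move 7: B@(1,0) -> caps B=0 W=0
Move 8: W@(1,1) -> caps B=0 W=0
Move 9: B@(1,3) -> caps B=1 W=0
Move 10: W@(3,1) -> caps B=1 W=0
Move 11: B@(0,0) -> caps B=1 W=0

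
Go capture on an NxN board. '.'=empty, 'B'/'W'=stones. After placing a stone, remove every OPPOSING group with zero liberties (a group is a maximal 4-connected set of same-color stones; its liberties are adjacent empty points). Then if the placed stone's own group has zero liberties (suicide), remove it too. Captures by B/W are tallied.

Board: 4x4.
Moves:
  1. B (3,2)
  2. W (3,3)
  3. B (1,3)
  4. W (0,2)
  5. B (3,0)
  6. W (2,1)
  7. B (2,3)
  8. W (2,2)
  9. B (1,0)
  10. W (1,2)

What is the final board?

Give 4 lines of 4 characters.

Move 1: B@(3,2) -> caps B=0 W=0
Move 2: W@(3,3) -> caps B=0 W=0
Move 3: B@(1,3) -> caps B=0 W=0
Move 4: W@(0,2) -> caps B=0 W=0
Move 5: B@(3,0) -> caps B=0 W=0
Move 6: W@(2,1) -> caps B=0 W=0
Move 7: B@(2,3) -> caps B=1 W=0
Move 8: W@(2,2) -> caps B=1 W=0
Move 9: B@(1,0) -> caps B=1 W=0
Move 10: W@(1,2) -> caps B=1 W=0

Answer: ..W.
B.WB
.WWB
B.B.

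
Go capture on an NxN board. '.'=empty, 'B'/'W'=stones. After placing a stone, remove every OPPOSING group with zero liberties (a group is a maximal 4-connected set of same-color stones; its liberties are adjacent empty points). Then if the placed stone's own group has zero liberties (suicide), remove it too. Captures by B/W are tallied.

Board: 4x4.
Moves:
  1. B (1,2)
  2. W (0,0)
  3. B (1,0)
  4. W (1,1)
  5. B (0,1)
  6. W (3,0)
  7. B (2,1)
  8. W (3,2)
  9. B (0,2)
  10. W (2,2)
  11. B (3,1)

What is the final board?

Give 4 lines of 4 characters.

Move 1: B@(1,2) -> caps B=0 W=0
Move 2: W@(0,0) -> caps B=0 W=0
Move 3: B@(1,0) -> caps B=0 W=0
Move 4: W@(1,1) -> caps B=0 W=0
Move 5: B@(0,1) -> caps B=1 W=0
Move 6: W@(3,0) -> caps B=1 W=0
Move 7: B@(2,1) -> caps B=2 W=0
Move 8: W@(3,2) -> caps B=2 W=0
Move 9: B@(0,2) -> caps B=2 W=0
Move 10: W@(2,2) -> caps B=2 W=0
Move 11: B@(3,1) -> caps B=2 W=0

Answer: .BB.
B.B.
.BW.
WBW.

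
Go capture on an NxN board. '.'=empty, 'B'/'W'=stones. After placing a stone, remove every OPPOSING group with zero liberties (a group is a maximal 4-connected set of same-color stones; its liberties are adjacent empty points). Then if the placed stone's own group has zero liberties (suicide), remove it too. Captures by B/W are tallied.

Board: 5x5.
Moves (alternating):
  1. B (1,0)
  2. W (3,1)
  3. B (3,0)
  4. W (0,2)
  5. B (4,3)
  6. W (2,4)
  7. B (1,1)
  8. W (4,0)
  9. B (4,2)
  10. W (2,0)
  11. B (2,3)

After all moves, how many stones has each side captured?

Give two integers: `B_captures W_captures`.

Answer: 0 1

Derivation:
Move 1: B@(1,0) -> caps B=0 W=0
Move 2: W@(3,1) -> caps B=0 W=0
Move 3: B@(3,0) -> caps B=0 W=0
Move 4: W@(0,2) -> caps B=0 W=0
Move 5: B@(4,3) -> caps B=0 W=0
Move 6: W@(2,4) -> caps B=0 W=0
Move 7: B@(1,1) -> caps B=0 W=0
Move 8: W@(4,0) -> caps B=0 W=0
Move 9: B@(4,2) -> caps B=0 W=0
Move 10: W@(2,0) -> caps B=0 W=1
Move 11: B@(2,3) -> caps B=0 W=1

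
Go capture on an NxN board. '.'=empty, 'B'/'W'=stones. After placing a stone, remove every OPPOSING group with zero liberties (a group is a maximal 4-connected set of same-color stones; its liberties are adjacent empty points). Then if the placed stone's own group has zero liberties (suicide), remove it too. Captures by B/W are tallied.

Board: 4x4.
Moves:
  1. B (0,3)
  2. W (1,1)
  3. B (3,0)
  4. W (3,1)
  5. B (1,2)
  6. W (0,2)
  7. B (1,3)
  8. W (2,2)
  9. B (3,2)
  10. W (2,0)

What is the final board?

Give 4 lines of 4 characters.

Move 1: B@(0,3) -> caps B=0 W=0
Move 2: W@(1,1) -> caps B=0 W=0
Move 3: B@(3,0) -> caps B=0 W=0
Move 4: W@(3,1) -> caps B=0 W=0
Move 5: B@(1,2) -> caps B=0 W=0
Move 6: W@(0,2) -> caps B=0 W=0
Move 7: B@(1,3) -> caps B=0 W=0
Move 8: W@(2,2) -> caps B=0 W=0
Move 9: B@(3,2) -> caps B=0 W=0
Move 10: W@(2,0) -> caps B=0 W=1

Answer: ..WB
.WBB
W.W.
.WB.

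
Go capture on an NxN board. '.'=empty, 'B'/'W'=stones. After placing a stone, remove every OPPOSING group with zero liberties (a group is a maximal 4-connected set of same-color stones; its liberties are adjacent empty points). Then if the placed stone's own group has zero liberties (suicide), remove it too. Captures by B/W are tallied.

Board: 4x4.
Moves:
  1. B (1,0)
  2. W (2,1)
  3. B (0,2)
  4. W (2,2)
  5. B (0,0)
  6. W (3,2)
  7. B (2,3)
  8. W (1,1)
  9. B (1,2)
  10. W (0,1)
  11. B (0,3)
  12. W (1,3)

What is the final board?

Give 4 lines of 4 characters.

Answer: BW..
BW.W
.WWB
..W.

Derivation:
Move 1: B@(1,0) -> caps B=0 W=0
Move 2: W@(2,1) -> caps B=0 W=0
Move 3: B@(0,2) -> caps B=0 W=0
Move 4: W@(2,2) -> caps B=0 W=0
Move 5: B@(0,0) -> caps B=0 W=0
Move 6: W@(3,2) -> caps B=0 W=0
Move 7: B@(2,3) -> caps B=0 W=0
Move 8: W@(1,1) -> caps B=0 W=0
Move 9: B@(1,2) -> caps B=0 W=0
Move 10: W@(0,1) -> caps B=0 W=0
Move 11: B@(0,3) -> caps B=0 W=0
Move 12: W@(1,3) -> caps B=0 W=3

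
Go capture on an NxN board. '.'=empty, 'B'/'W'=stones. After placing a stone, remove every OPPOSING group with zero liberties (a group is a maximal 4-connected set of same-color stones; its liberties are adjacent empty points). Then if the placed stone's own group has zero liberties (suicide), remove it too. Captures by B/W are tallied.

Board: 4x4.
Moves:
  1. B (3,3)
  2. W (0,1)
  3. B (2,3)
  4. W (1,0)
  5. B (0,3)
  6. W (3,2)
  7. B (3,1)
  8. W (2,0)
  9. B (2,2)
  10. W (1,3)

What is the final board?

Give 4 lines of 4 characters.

Answer: .W.B
W..W
W.BB
.B.B

Derivation:
Move 1: B@(3,3) -> caps B=0 W=0
Move 2: W@(0,1) -> caps B=0 W=0
Move 3: B@(2,3) -> caps B=0 W=0
Move 4: W@(1,0) -> caps B=0 W=0
Move 5: B@(0,3) -> caps B=0 W=0
Move 6: W@(3,2) -> caps B=0 W=0
Move 7: B@(3,1) -> caps B=0 W=0
Move 8: W@(2,0) -> caps B=0 W=0
Move 9: B@(2,2) -> caps B=1 W=0
Move 10: W@(1,3) -> caps B=1 W=0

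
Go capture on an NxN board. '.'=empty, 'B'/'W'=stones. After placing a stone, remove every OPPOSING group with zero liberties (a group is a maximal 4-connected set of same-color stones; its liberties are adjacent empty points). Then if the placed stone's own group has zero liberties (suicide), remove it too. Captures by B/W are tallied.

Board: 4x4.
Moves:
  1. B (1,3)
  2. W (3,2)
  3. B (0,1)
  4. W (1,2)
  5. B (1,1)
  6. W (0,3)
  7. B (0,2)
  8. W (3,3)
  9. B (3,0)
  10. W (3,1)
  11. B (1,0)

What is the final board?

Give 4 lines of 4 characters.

Answer: .BB.
BBWB
....
BWWW

Derivation:
Move 1: B@(1,3) -> caps B=0 W=0
Move 2: W@(3,2) -> caps B=0 W=0
Move 3: B@(0,1) -> caps B=0 W=0
Move 4: W@(1,2) -> caps B=0 W=0
Move 5: B@(1,1) -> caps B=0 W=0
Move 6: W@(0,3) -> caps B=0 W=0
Move 7: B@(0,2) -> caps B=1 W=0
Move 8: W@(3,3) -> caps B=1 W=0
Move 9: B@(3,0) -> caps B=1 W=0
Move 10: W@(3,1) -> caps B=1 W=0
Move 11: B@(1,0) -> caps B=1 W=0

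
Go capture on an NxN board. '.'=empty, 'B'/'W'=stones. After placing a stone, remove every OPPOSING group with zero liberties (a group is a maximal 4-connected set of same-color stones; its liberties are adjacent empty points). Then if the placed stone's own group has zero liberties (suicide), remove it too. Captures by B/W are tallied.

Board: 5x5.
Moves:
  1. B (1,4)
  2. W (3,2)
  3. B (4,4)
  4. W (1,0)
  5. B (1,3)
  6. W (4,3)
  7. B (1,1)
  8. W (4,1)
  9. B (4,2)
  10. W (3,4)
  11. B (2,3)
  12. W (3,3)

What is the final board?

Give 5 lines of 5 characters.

Move 1: B@(1,4) -> caps B=0 W=0
Move 2: W@(3,2) -> caps B=0 W=0
Move 3: B@(4,4) -> caps B=0 W=0
Move 4: W@(1,0) -> caps B=0 W=0
Move 5: B@(1,3) -> caps B=0 W=0
Move 6: W@(4,3) -> caps B=0 W=0
Move 7: B@(1,1) -> caps B=0 W=0
Move 8: W@(4,1) -> caps B=0 W=0
Move 9: B@(4,2) -> caps B=0 W=0
Move 10: W@(3,4) -> caps B=0 W=1
Move 11: B@(2,3) -> caps B=0 W=1
Move 12: W@(3,3) -> caps B=0 W=1

Answer: .....
WB.BB
...B.
..WWW
.W.W.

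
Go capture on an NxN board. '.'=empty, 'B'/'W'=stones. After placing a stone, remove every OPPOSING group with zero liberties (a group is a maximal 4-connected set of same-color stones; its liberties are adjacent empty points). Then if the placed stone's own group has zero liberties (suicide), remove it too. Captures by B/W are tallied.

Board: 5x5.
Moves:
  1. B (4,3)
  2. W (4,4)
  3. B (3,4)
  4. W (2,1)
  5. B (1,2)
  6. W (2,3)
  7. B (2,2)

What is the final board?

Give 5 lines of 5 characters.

Answer: .....
..B..
.WBW.
....B
...B.

Derivation:
Move 1: B@(4,3) -> caps B=0 W=0
Move 2: W@(4,4) -> caps B=0 W=0
Move 3: B@(3,4) -> caps B=1 W=0
Move 4: W@(2,1) -> caps B=1 W=0
Move 5: B@(1,2) -> caps B=1 W=0
Move 6: W@(2,3) -> caps B=1 W=0
Move 7: B@(2,2) -> caps B=1 W=0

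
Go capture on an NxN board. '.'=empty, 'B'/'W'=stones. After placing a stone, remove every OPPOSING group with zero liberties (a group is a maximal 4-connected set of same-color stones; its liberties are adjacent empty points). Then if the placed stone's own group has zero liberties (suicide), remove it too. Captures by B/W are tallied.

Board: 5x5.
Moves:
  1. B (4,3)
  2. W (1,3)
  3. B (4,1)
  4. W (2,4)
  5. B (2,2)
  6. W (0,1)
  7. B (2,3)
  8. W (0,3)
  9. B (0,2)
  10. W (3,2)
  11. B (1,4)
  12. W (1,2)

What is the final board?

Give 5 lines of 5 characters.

Move 1: B@(4,3) -> caps B=0 W=0
Move 2: W@(1,3) -> caps B=0 W=0
Move 3: B@(4,1) -> caps B=0 W=0
Move 4: W@(2,4) -> caps B=0 W=0
Move 5: B@(2,2) -> caps B=0 W=0
Move 6: W@(0,1) -> caps B=0 W=0
Move 7: B@(2,3) -> caps B=0 W=0
Move 8: W@(0,3) -> caps B=0 W=0
Move 9: B@(0,2) -> caps B=0 W=0
Move 10: W@(3,2) -> caps B=0 W=0
Move 11: B@(1,4) -> caps B=0 W=0
Move 12: W@(1,2) -> caps B=0 W=1

Answer: .W.W.
..WWB
..BBW
..W..
.B.B.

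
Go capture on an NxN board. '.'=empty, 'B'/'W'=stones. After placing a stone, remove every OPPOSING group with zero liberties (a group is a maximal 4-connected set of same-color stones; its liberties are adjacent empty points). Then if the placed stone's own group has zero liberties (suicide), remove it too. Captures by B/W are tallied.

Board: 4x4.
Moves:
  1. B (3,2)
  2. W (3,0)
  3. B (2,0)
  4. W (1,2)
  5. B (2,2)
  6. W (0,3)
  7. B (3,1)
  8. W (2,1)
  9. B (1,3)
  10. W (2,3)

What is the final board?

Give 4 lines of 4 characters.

Answer: ...W
..W.
BWBW
.BB.

Derivation:
Move 1: B@(3,2) -> caps B=0 W=0
Move 2: W@(3,0) -> caps B=0 W=0
Move 3: B@(2,0) -> caps B=0 W=0
Move 4: W@(1,2) -> caps B=0 W=0
Move 5: B@(2,2) -> caps B=0 W=0
Move 6: W@(0,3) -> caps B=0 W=0
Move 7: B@(3,1) -> caps B=1 W=0
Move 8: W@(2,1) -> caps B=1 W=0
Move 9: B@(1,3) -> caps B=1 W=0
Move 10: W@(2,3) -> caps B=1 W=1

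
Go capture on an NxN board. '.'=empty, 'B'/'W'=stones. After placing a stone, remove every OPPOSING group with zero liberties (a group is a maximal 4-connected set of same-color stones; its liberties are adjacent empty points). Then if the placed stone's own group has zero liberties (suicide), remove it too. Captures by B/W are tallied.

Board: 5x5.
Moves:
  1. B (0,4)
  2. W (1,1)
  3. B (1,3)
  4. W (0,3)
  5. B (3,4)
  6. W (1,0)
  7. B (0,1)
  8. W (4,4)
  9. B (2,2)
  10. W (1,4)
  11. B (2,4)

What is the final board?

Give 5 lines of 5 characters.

Answer: .B.W.
WW.BW
..B.B
....B
....W

Derivation:
Move 1: B@(0,4) -> caps B=0 W=0
Move 2: W@(1,1) -> caps B=0 W=0
Move 3: B@(1,3) -> caps B=0 W=0
Move 4: W@(0,3) -> caps B=0 W=0
Move 5: B@(3,4) -> caps B=0 W=0
Move 6: W@(1,0) -> caps B=0 W=0
Move 7: B@(0,1) -> caps B=0 W=0
Move 8: W@(4,4) -> caps B=0 W=0
Move 9: B@(2,2) -> caps B=0 W=0
Move 10: W@(1,4) -> caps B=0 W=1
Move 11: B@(2,4) -> caps B=0 W=1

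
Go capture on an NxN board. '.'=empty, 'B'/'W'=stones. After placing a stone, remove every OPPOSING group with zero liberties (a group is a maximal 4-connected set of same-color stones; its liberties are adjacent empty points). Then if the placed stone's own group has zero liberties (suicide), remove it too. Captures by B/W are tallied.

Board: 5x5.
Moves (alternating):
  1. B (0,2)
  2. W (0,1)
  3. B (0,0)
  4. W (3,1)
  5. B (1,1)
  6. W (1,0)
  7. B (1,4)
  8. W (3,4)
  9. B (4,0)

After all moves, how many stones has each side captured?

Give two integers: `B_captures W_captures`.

Move 1: B@(0,2) -> caps B=0 W=0
Move 2: W@(0,1) -> caps B=0 W=0
Move 3: B@(0,0) -> caps B=0 W=0
Move 4: W@(3,1) -> caps B=0 W=0
Move 5: B@(1,1) -> caps B=1 W=0
Move 6: W@(1,0) -> caps B=1 W=0
Move 7: B@(1,4) -> caps B=1 W=0
Move 8: W@(3,4) -> caps B=1 W=0
Move 9: B@(4,0) -> caps B=1 W=0

Answer: 1 0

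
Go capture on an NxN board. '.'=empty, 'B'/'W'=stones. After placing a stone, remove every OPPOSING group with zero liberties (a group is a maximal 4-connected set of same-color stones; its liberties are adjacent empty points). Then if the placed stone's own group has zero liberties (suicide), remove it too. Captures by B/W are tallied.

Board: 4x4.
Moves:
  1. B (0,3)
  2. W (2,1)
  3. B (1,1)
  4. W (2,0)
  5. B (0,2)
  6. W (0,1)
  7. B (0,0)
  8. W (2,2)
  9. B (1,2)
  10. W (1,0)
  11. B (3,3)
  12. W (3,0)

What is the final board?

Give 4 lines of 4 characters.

Move 1: B@(0,3) -> caps B=0 W=0
Move 2: W@(2,1) -> caps B=0 W=0
Move 3: B@(1,1) -> caps B=0 W=0
Move 4: W@(2,0) -> caps B=0 W=0
Move 5: B@(0,2) -> caps B=0 W=0
Move 6: W@(0,1) -> caps B=0 W=0
Move 7: B@(0,0) -> caps B=1 W=0
Move 8: W@(2,2) -> caps B=1 W=0
Move 9: B@(1,2) -> caps B=1 W=0
Move 10: W@(1,0) -> caps B=1 W=0
Move 11: B@(3,3) -> caps B=1 W=0
Move 12: W@(3,0) -> caps B=1 W=0

Answer: B.BB
WBB.
WWW.
W..B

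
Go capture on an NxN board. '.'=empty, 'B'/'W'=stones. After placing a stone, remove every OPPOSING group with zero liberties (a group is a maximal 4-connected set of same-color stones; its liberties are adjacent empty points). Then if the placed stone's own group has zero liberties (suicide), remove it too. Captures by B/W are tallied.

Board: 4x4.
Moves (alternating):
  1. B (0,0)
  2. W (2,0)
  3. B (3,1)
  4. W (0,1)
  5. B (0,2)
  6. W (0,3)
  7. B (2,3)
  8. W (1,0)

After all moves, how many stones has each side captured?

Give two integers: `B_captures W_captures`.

Answer: 0 1

Derivation:
Move 1: B@(0,0) -> caps B=0 W=0
Move 2: W@(2,0) -> caps B=0 W=0
Move 3: B@(3,1) -> caps B=0 W=0
Move 4: W@(0,1) -> caps B=0 W=0
Move 5: B@(0,2) -> caps B=0 W=0
Move 6: W@(0,3) -> caps B=0 W=0
Move 7: B@(2,3) -> caps B=0 W=0
Move 8: W@(1,0) -> caps B=0 W=1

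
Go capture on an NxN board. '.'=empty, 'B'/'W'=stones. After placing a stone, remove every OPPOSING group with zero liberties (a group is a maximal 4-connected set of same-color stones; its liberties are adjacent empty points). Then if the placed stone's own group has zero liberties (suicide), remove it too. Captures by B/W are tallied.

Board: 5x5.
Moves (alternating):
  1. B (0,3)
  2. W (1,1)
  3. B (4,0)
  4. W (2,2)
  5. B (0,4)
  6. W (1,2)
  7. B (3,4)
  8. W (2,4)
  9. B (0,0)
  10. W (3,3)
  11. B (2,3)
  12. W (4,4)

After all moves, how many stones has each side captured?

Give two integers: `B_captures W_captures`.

Move 1: B@(0,3) -> caps B=0 W=0
Move 2: W@(1,1) -> caps B=0 W=0
Move 3: B@(4,0) -> caps B=0 W=0
Move 4: W@(2,2) -> caps B=0 W=0
Move 5: B@(0,4) -> caps B=0 W=0
Move 6: W@(1,2) -> caps B=0 W=0
Move 7: B@(3,4) -> caps B=0 W=0
Move 8: W@(2,4) -> caps B=0 W=0
Move 9: B@(0,0) -> caps B=0 W=0
Move 10: W@(3,3) -> caps B=0 W=0
Move 11: B@(2,3) -> caps B=0 W=0
Move 12: W@(4,4) -> caps B=0 W=1

Answer: 0 1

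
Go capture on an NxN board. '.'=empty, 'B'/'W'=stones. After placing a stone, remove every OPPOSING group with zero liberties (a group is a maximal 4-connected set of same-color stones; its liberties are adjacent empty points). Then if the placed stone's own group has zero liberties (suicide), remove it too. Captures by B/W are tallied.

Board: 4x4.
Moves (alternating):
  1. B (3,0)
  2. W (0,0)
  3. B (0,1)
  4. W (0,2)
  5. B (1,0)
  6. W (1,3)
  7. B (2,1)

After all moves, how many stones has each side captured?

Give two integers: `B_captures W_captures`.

Move 1: B@(3,0) -> caps B=0 W=0
Move 2: W@(0,0) -> caps B=0 W=0
Move 3: B@(0,1) -> caps B=0 W=0
Move 4: W@(0,2) -> caps B=0 W=0
Move 5: B@(1,0) -> caps B=1 W=0
Move 6: W@(1,3) -> caps B=1 W=0
Move 7: B@(2,1) -> caps B=1 W=0

Answer: 1 0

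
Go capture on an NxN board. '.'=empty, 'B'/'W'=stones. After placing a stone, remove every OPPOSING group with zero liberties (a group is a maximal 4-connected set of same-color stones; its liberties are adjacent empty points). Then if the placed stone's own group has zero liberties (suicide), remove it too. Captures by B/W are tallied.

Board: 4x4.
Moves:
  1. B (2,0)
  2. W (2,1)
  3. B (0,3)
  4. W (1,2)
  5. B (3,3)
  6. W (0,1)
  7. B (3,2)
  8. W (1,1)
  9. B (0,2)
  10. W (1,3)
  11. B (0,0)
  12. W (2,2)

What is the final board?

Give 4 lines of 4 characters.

Answer: BW..
.WWW
BWW.
..BB

Derivation:
Move 1: B@(2,0) -> caps B=0 W=0
Move 2: W@(2,1) -> caps B=0 W=0
Move 3: B@(0,3) -> caps B=0 W=0
Move 4: W@(1,2) -> caps B=0 W=0
Move 5: B@(3,3) -> caps B=0 W=0
Move 6: W@(0,1) -> caps B=0 W=0
Move 7: B@(3,2) -> caps B=0 W=0
Move 8: W@(1,1) -> caps B=0 W=0
Move 9: B@(0,2) -> caps B=0 W=0
Move 10: W@(1,3) -> caps B=0 W=2
Move 11: B@(0,0) -> caps B=0 W=2
Move 12: W@(2,2) -> caps B=0 W=2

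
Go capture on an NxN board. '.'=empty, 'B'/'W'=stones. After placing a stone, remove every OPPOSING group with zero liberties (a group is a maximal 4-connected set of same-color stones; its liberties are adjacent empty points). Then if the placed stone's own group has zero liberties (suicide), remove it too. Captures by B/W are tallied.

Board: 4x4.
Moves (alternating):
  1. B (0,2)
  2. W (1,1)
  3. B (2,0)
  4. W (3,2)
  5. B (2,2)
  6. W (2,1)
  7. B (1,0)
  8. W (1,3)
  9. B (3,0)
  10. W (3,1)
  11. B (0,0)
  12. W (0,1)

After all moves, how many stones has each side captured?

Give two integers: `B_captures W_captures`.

Answer: 0 4

Derivation:
Move 1: B@(0,2) -> caps B=0 W=0
Move 2: W@(1,1) -> caps B=0 W=0
Move 3: B@(2,0) -> caps B=0 W=0
Move 4: W@(3,2) -> caps B=0 W=0
Move 5: B@(2,2) -> caps B=0 W=0
Move 6: W@(2,1) -> caps B=0 W=0
Move 7: B@(1,0) -> caps B=0 W=0
Move 8: W@(1,3) -> caps B=0 W=0
Move 9: B@(3,0) -> caps B=0 W=0
Move 10: W@(3,1) -> caps B=0 W=0
Move 11: B@(0,0) -> caps B=0 W=0
Move 12: W@(0,1) -> caps B=0 W=4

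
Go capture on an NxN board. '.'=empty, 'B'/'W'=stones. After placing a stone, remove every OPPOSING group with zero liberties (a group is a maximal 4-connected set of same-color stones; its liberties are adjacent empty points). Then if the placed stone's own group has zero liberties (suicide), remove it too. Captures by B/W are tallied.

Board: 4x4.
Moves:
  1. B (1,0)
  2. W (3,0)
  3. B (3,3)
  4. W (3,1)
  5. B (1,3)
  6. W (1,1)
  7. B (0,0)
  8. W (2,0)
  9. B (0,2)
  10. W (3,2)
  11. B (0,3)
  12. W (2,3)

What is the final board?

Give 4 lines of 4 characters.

Move 1: B@(1,0) -> caps B=0 W=0
Move 2: W@(3,0) -> caps B=0 W=0
Move 3: B@(3,3) -> caps B=0 W=0
Move 4: W@(3,1) -> caps B=0 W=0
Move 5: B@(1,3) -> caps B=0 W=0
Move 6: W@(1,1) -> caps B=0 W=0
Move 7: B@(0,0) -> caps B=0 W=0
Move 8: W@(2,0) -> caps B=0 W=0
Move 9: B@(0,2) -> caps B=0 W=0
Move 10: W@(3,2) -> caps B=0 W=0
Move 11: B@(0,3) -> caps B=0 W=0
Move 12: W@(2,3) -> caps B=0 W=1

Answer: B.BB
BW.B
W..W
WWW.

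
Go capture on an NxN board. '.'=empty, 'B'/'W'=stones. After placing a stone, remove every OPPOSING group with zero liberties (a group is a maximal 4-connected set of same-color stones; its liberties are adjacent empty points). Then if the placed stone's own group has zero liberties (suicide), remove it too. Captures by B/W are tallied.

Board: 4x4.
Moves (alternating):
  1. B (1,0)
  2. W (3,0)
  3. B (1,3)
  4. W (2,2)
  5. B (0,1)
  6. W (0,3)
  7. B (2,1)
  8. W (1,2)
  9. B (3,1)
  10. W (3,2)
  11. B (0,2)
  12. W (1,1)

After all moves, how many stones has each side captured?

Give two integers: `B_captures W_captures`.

Move 1: B@(1,0) -> caps B=0 W=0
Move 2: W@(3,0) -> caps B=0 W=0
Move 3: B@(1,3) -> caps B=0 W=0
Move 4: W@(2,2) -> caps B=0 W=0
Move 5: B@(0,1) -> caps B=0 W=0
Move 6: W@(0,3) -> caps B=0 W=0
Move 7: B@(2,1) -> caps B=0 W=0
Move 8: W@(1,2) -> caps B=0 W=0
Move 9: B@(3,1) -> caps B=0 W=0
Move 10: W@(3,2) -> caps B=0 W=0
Move 11: B@(0,2) -> caps B=1 W=0
Move 12: W@(1,1) -> caps B=1 W=0

Answer: 1 0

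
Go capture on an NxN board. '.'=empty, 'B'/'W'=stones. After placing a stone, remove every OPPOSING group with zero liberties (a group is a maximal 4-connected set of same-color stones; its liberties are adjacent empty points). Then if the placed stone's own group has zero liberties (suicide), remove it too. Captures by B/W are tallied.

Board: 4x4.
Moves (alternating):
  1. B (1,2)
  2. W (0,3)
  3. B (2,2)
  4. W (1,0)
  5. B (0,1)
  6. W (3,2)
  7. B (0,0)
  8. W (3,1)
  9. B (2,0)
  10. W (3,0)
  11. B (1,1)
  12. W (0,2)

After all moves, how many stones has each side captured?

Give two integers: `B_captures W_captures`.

Answer: 1 0

Derivation:
Move 1: B@(1,2) -> caps B=0 W=0
Move 2: W@(0,3) -> caps B=0 W=0
Move 3: B@(2,2) -> caps B=0 W=0
Move 4: W@(1,0) -> caps B=0 W=0
Move 5: B@(0,1) -> caps B=0 W=0
Move 6: W@(3,2) -> caps B=0 W=0
Move 7: B@(0,0) -> caps B=0 W=0
Move 8: W@(3,1) -> caps B=0 W=0
Move 9: B@(2,0) -> caps B=0 W=0
Move 10: W@(3,0) -> caps B=0 W=0
Move 11: B@(1,1) -> caps B=1 W=0
Move 12: W@(0,2) -> caps B=1 W=0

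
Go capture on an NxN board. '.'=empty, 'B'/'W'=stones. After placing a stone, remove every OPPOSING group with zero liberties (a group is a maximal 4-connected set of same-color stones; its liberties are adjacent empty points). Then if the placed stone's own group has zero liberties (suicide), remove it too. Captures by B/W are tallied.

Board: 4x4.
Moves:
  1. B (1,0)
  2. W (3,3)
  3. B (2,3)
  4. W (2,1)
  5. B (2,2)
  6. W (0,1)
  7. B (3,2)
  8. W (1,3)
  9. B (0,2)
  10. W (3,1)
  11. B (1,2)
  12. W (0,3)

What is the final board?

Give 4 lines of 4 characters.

Answer: .WB.
B.B.
.WBB
.WB.

Derivation:
Move 1: B@(1,0) -> caps B=0 W=0
Move 2: W@(3,3) -> caps B=0 W=0
Move 3: B@(2,3) -> caps B=0 W=0
Move 4: W@(2,1) -> caps B=0 W=0
Move 5: B@(2,2) -> caps B=0 W=0
Move 6: W@(0,1) -> caps B=0 W=0
Move 7: B@(3,2) -> caps B=1 W=0
Move 8: W@(1,3) -> caps B=1 W=0
Move 9: B@(0,2) -> caps B=1 W=0
Move 10: W@(3,1) -> caps B=1 W=0
Move 11: B@(1,2) -> caps B=1 W=0
Move 12: W@(0,3) -> caps B=1 W=0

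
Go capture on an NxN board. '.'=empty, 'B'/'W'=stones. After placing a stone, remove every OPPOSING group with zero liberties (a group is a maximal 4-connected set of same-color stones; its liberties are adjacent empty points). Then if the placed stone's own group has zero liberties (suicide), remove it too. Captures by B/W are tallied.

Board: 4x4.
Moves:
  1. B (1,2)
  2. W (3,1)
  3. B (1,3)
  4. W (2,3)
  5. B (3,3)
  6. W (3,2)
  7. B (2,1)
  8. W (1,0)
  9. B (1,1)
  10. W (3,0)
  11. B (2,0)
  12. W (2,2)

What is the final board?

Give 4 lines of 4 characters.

Move 1: B@(1,2) -> caps B=0 W=0
Move 2: W@(3,1) -> caps B=0 W=0
Move 3: B@(1,3) -> caps B=0 W=0
Move 4: W@(2,3) -> caps B=0 W=0
Move 5: B@(3,3) -> caps B=0 W=0
Move 6: W@(3,2) -> caps B=0 W=1
Move 7: B@(2,1) -> caps B=0 W=1
Move 8: W@(1,0) -> caps B=0 W=1
Move 9: B@(1,1) -> caps B=0 W=1
Move 10: W@(3,0) -> caps B=0 W=1
Move 11: B@(2,0) -> caps B=0 W=1
Move 12: W@(2,2) -> caps B=0 W=1

Answer: ....
WBBB
BBWW
WWW.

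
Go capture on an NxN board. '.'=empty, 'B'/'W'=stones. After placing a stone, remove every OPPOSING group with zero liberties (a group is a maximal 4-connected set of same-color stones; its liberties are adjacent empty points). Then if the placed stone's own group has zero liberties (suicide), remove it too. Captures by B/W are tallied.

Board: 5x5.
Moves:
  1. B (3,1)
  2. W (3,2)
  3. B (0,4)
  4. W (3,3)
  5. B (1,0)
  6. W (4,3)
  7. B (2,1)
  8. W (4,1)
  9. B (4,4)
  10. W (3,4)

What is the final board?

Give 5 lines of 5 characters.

Move 1: B@(3,1) -> caps B=0 W=0
Move 2: W@(3,2) -> caps B=0 W=0
Move 3: B@(0,4) -> caps B=0 W=0
Move 4: W@(3,3) -> caps B=0 W=0
Move 5: B@(1,0) -> caps B=0 W=0
Move 6: W@(4,3) -> caps B=0 W=0
Move 7: B@(2,1) -> caps B=0 W=0
Move 8: W@(4,1) -> caps B=0 W=0
Move 9: B@(4,4) -> caps B=0 W=0
Move 10: W@(3,4) -> caps B=0 W=1

Answer: ....B
B....
.B...
.BWWW
.W.W.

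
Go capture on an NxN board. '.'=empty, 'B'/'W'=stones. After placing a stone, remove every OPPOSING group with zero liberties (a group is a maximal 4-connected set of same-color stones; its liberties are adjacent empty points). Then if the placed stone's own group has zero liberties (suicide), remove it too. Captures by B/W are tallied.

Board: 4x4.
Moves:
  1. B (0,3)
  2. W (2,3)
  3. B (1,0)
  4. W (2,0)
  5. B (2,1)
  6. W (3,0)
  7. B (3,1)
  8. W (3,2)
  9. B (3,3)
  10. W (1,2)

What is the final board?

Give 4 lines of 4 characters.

Move 1: B@(0,3) -> caps B=0 W=0
Move 2: W@(2,3) -> caps B=0 W=0
Move 3: B@(1,0) -> caps B=0 W=0
Move 4: W@(2,0) -> caps B=0 W=0
Move 5: B@(2,1) -> caps B=0 W=0
Move 6: W@(3,0) -> caps B=0 W=0
Move 7: B@(3,1) -> caps B=2 W=0
Move 8: W@(3,2) -> caps B=2 W=0
Move 9: B@(3,3) -> caps B=2 W=0
Move 10: W@(1,2) -> caps B=2 W=0

Answer: ...B
B.W.
.B.W
.BW.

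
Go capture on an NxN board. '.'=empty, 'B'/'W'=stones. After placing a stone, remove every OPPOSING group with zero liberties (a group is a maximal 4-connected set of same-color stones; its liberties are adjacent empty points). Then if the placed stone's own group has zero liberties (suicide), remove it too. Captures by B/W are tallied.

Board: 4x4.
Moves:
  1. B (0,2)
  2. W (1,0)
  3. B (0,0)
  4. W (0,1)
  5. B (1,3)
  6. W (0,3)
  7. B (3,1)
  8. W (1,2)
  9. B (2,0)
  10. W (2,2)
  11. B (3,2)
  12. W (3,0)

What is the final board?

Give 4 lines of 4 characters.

Move 1: B@(0,2) -> caps B=0 W=0
Move 2: W@(1,0) -> caps B=0 W=0
Move 3: B@(0,0) -> caps B=0 W=0
Move 4: W@(0,1) -> caps B=0 W=1
Move 5: B@(1,3) -> caps B=0 W=1
Move 6: W@(0,3) -> caps B=0 W=1
Move 7: B@(3,1) -> caps B=0 W=1
Move 8: W@(1,2) -> caps B=0 W=1
Move 9: B@(2,0) -> caps B=0 W=1
Move 10: W@(2,2) -> caps B=0 W=1
Move 11: B@(3,2) -> caps B=0 W=1
Move 12: W@(3,0) -> caps B=0 W=1

Answer: .WB.
W.WB
B.W.
.BB.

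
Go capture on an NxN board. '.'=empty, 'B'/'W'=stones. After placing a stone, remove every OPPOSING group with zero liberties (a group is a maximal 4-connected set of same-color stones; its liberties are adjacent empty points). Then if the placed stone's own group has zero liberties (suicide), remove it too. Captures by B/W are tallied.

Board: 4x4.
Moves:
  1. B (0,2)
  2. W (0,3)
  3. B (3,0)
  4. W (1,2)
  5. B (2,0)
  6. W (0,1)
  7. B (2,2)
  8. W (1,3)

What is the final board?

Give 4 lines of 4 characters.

Answer: .W.W
..WW
B.B.
B...

Derivation:
Move 1: B@(0,2) -> caps B=0 W=0
Move 2: W@(0,3) -> caps B=0 W=0
Move 3: B@(3,0) -> caps B=0 W=0
Move 4: W@(1,2) -> caps B=0 W=0
Move 5: B@(2,0) -> caps B=0 W=0
Move 6: W@(0,1) -> caps B=0 W=1
Move 7: B@(2,2) -> caps B=0 W=1
Move 8: W@(1,3) -> caps B=0 W=1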